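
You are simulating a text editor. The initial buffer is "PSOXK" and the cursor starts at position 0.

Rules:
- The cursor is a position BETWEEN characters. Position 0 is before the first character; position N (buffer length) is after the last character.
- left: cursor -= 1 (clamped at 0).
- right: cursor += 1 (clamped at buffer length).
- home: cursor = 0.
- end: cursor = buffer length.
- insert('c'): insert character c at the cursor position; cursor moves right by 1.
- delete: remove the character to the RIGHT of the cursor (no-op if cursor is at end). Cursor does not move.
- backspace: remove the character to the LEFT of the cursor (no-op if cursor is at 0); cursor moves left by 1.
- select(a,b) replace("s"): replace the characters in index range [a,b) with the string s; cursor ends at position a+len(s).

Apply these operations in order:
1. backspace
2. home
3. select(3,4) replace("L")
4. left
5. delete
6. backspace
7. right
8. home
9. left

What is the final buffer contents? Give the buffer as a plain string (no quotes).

Answer: PSK

Derivation:
After op 1 (backspace): buf='PSOXK' cursor=0
After op 2 (home): buf='PSOXK' cursor=0
After op 3 (select(3,4) replace("L")): buf='PSOLK' cursor=4
After op 4 (left): buf='PSOLK' cursor=3
After op 5 (delete): buf='PSOK' cursor=3
After op 6 (backspace): buf='PSK' cursor=2
After op 7 (right): buf='PSK' cursor=3
After op 8 (home): buf='PSK' cursor=0
After op 9 (left): buf='PSK' cursor=0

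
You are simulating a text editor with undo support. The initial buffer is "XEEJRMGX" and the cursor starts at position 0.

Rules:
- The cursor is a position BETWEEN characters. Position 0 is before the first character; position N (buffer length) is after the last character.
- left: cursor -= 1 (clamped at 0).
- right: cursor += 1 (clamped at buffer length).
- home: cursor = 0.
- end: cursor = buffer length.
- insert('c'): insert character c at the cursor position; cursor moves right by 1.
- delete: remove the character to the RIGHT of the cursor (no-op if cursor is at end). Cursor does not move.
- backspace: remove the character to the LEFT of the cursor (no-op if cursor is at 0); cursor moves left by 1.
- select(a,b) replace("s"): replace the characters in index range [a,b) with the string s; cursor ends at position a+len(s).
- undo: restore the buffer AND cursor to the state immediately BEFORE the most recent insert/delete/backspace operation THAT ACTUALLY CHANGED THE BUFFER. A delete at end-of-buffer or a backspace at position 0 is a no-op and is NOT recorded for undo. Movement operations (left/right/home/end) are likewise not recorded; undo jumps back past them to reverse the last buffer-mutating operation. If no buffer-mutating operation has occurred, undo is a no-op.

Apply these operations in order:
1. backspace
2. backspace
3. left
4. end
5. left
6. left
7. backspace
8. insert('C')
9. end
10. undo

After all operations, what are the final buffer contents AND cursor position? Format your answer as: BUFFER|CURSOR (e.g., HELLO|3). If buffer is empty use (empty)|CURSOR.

After op 1 (backspace): buf='XEEJRMGX' cursor=0
After op 2 (backspace): buf='XEEJRMGX' cursor=0
After op 3 (left): buf='XEEJRMGX' cursor=0
After op 4 (end): buf='XEEJRMGX' cursor=8
After op 5 (left): buf='XEEJRMGX' cursor=7
After op 6 (left): buf='XEEJRMGX' cursor=6
After op 7 (backspace): buf='XEEJRGX' cursor=5
After op 8 (insert('C')): buf='XEEJRCGX' cursor=6
After op 9 (end): buf='XEEJRCGX' cursor=8
After op 10 (undo): buf='XEEJRGX' cursor=5

Answer: XEEJRGX|5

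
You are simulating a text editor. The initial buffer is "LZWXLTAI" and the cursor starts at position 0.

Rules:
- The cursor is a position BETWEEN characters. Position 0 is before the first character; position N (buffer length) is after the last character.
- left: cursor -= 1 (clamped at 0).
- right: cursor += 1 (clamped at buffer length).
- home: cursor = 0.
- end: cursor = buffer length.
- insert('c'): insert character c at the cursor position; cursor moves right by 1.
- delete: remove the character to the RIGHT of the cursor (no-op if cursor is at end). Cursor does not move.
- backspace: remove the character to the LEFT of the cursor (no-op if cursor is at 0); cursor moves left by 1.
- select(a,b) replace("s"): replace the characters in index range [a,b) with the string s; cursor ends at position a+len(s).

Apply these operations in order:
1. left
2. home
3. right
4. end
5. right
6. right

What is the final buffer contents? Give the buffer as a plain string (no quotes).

Answer: LZWXLTAI

Derivation:
After op 1 (left): buf='LZWXLTAI' cursor=0
After op 2 (home): buf='LZWXLTAI' cursor=0
After op 3 (right): buf='LZWXLTAI' cursor=1
After op 4 (end): buf='LZWXLTAI' cursor=8
After op 5 (right): buf='LZWXLTAI' cursor=8
After op 6 (right): buf='LZWXLTAI' cursor=8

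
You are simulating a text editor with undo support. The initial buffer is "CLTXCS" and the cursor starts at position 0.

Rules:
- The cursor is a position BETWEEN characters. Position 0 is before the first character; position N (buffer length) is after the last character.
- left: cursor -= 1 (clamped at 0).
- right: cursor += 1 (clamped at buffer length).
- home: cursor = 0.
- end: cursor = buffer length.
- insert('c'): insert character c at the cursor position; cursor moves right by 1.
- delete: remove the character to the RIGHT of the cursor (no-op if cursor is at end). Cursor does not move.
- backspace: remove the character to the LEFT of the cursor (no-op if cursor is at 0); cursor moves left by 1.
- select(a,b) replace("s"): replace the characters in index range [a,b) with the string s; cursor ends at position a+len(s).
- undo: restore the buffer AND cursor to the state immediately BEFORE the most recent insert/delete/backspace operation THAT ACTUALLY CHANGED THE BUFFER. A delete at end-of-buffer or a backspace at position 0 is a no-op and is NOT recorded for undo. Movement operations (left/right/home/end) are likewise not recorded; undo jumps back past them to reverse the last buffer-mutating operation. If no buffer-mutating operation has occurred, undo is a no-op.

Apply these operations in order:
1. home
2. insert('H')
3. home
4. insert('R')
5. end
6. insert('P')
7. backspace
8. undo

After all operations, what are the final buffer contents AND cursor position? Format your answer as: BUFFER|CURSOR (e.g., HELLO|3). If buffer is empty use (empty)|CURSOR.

Answer: RHCLTXCSP|9

Derivation:
After op 1 (home): buf='CLTXCS' cursor=0
After op 2 (insert('H')): buf='HCLTXCS' cursor=1
After op 3 (home): buf='HCLTXCS' cursor=0
After op 4 (insert('R')): buf='RHCLTXCS' cursor=1
After op 5 (end): buf='RHCLTXCS' cursor=8
After op 6 (insert('P')): buf='RHCLTXCSP' cursor=9
After op 7 (backspace): buf='RHCLTXCS' cursor=8
After op 8 (undo): buf='RHCLTXCSP' cursor=9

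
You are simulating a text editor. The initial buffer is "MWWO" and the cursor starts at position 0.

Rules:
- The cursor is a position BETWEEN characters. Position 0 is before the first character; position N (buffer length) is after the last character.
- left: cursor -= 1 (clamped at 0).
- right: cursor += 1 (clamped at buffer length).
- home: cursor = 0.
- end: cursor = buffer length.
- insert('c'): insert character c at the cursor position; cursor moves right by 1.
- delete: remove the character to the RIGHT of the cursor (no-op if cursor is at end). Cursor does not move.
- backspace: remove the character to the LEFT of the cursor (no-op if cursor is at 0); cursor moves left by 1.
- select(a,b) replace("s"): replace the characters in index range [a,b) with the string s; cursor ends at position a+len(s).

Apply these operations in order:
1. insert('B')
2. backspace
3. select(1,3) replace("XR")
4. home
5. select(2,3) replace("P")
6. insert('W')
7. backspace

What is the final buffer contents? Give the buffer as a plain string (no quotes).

After op 1 (insert('B')): buf='BMWWO' cursor=1
After op 2 (backspace): buf='MWWO' cursor=0
After op 3 (select(1,3) replace("XR")): buf='MXRO' cursor=3
After op 4 (home): buf='MXRO' cursor=0
After op 5 (select(2,3) replace("P")): buf='MXPO' cursor=3
After op 6 (insert('W')): buf='MXPWO' cursor=4
After op 7 (backspace): buf='MXPO' cursor=3

Answer: MXPO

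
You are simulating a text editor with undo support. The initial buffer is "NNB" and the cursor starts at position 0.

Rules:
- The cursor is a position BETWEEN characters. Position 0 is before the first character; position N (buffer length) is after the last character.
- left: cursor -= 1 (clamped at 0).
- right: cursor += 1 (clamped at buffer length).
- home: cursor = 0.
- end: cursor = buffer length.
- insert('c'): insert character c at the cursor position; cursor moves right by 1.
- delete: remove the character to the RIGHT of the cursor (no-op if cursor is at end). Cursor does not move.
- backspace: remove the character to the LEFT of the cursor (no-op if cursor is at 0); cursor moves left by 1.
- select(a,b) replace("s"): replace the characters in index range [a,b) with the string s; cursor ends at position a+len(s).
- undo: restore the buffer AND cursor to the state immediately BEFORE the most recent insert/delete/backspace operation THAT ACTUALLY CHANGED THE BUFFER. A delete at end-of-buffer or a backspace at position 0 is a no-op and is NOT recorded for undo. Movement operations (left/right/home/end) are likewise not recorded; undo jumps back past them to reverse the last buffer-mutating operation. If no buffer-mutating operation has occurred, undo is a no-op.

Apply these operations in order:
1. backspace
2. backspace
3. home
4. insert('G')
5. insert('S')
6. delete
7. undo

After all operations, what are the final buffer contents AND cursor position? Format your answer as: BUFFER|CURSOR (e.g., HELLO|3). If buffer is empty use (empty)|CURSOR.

After op 1 (backspace): buf='NNB' cursor=0
After op 2 (backspace): buf='NNB' cursor=0
After op 3 (home): buf='NNB' cursor=0
After op 4 (insert('G')): buf='GNNB' cursor=1
After op 5 (insert('S')): buf='GSNNB' cursor=2
After op 6 (delete): buf='GSNB' cursor=2
After op 7 (undo): buf='GSNNB' cursor=2

Answer: GSNNB|2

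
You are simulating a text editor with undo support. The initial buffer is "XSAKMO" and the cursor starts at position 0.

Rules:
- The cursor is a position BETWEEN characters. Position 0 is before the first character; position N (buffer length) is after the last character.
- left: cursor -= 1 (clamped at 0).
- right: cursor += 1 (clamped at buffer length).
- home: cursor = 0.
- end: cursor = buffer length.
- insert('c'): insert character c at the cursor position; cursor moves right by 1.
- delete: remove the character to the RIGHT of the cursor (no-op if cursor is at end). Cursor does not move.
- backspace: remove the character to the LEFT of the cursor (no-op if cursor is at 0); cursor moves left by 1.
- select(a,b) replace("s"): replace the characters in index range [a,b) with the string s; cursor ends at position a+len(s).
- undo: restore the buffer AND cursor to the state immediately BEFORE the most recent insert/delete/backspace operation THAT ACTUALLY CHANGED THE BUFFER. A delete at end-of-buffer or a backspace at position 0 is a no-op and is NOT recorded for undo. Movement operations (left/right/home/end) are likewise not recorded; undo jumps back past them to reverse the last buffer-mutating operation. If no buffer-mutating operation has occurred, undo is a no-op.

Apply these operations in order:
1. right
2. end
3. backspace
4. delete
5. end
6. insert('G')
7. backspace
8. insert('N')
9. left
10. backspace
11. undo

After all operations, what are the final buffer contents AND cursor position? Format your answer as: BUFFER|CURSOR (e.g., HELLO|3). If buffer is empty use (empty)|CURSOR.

Answer: XSAKMN|5

Derivation:
After op 1 (right): buf='XSAKMO' cursor=1
After op 2 (end): buf='XSAKMO' cursor=6
After op 3 (backspace): buf='XSAKM' cursor=5
After op 4 (delete): buf='XSAKM' cursor=5
After op 5 (end): buf='XSAKM' cursor=5
After op 6 (insert('G')): buf='XSAKMG' cursor=6
After op 7 (backspace): buf='XSAKM' cursor=5
After op 8 (insert('N')): buf='XSAKMN' cursor=6
After op 9 (left): buf='XSAKMN' cursor=5
After op 10 (backspace): buf='XSAKN' cursor=4
After op 11 (undo): buf='XSAKMN' cursor=5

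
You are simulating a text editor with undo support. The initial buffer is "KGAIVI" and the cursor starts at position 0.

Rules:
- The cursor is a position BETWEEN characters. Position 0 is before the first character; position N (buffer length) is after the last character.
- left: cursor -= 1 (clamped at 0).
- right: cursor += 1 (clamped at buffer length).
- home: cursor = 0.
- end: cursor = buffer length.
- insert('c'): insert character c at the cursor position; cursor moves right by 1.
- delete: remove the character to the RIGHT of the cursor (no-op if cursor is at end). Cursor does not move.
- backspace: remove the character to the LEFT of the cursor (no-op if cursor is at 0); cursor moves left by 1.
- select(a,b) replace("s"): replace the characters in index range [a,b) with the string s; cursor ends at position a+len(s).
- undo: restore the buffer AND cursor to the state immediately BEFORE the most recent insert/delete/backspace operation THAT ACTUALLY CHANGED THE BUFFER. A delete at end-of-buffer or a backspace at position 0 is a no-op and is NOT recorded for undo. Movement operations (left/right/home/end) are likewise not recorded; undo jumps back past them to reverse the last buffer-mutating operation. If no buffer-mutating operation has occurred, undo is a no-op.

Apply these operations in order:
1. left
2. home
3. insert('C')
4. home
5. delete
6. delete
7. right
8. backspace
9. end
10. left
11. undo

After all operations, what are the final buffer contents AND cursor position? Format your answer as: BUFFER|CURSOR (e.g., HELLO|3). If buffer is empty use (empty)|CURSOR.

Answer: GAIVI|1

Derivation:
After op 1 (left): buf='KGAIVI' cursor=0
After op 2 (home): buf='KGAIVI' cursor=0
After op 3 (insert('C')): buf='CKGAIVI' cursor=1
After op 4 (home): buf='CKGAIVI' cursor=0
After op 5 (delete): buf='KGAIVI' cursor=0
After op 6 (delete): buf='GAIVI' cursor=0
After op 7 (right): buf='GAIVI' cursor=1
After op 8 (backspace): buf='AIVI' cursor=0
After op 9 (end): buf='AIVI' cursor=4
After op 10 (left): buf='AIVI' cursor=3
After op 11 (undo): buf='GAIVI' cursor=1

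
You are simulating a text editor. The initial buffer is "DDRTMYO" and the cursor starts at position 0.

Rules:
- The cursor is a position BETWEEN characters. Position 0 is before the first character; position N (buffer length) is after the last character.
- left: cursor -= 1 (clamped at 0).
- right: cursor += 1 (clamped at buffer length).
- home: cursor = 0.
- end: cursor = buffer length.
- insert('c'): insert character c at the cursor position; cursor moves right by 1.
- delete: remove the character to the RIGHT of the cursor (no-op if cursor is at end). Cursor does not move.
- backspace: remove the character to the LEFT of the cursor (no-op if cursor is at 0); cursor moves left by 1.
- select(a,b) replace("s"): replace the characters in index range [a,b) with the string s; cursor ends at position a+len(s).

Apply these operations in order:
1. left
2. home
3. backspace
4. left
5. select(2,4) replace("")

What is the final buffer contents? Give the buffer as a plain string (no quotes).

After op 1 (left): buf='DDRTMYO' cursor=0
After op 2 (home): buf='DDRTMYO' cursor=0
After op 3 (backspace): buf='DDRTMYO' cursor=0
After op 4 (left): buf='DDRTMYO' cursor=0
After op 5 (select(2,4) replace("")): buf='DDMYO' cursor=2

Answer: DDMYO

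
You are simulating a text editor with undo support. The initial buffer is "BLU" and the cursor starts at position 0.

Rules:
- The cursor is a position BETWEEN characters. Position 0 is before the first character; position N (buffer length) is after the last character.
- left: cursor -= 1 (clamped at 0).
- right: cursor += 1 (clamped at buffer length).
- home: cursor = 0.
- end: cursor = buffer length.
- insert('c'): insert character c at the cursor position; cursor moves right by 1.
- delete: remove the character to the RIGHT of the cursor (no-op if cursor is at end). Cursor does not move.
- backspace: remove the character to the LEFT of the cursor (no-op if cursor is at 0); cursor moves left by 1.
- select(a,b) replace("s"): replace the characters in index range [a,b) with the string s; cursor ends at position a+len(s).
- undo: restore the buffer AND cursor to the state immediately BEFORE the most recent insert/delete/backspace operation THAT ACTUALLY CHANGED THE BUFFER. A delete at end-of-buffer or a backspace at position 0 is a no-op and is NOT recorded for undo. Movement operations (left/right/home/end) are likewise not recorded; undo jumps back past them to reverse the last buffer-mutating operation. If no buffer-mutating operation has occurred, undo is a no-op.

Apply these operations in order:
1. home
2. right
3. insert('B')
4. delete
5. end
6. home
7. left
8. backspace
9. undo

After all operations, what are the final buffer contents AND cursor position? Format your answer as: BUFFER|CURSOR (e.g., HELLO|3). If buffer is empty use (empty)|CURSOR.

Answer: BBLU|2

Derivation:
After op 1 (home): buf='BLU' cursor=0
After op 2 (right): buf='BLU' cursor=1
After op 3 (insert('B')): buf='BBLU' cursor=2
After op 4 (delete): buf='BBU' cursor=2
After op 5 (end): buf='BBU' cursor=3
After op 6 (home): buf='BBU' cursor=0
After op 7 (left): buf='BBU' cursor=0
After op 8 (backspace): buf='BBU' cursor=0
After op 9 (undo): buf='BBLU' cursor=2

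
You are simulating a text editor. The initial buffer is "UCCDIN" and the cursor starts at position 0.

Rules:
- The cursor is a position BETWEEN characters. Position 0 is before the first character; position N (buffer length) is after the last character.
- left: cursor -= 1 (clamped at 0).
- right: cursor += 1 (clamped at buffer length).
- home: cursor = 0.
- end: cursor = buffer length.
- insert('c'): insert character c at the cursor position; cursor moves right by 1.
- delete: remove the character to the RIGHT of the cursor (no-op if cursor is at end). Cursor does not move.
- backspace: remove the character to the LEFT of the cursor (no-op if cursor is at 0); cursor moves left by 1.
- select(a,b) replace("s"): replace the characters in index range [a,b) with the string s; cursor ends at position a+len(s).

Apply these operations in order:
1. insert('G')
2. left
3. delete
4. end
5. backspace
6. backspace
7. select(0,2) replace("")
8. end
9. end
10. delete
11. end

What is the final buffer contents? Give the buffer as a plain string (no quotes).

After op 1 (insert('G')): buf='GUCCDIN' cursor=1
After op 2 (left): buf='GUCCDIN' cursor=0
After op 3 (delete): buf='UCCDIN' cursor=0
After op 4 (end): buf='UCCDIN' cursor=6
After op 5 (backspace): buf='UCCDI' cursor=5
After op 6 (backspace): buf='UCCD' cursor=4
After op 7 (select(0,2) replace("")): buf='CD' cursor=0
After op 8 (end): buf='CD' cursor=2
After op 9 (end): buf='CD' cursor=2
After op 10 (delete): buf='CD' cursor=2
After op 11 (end): buf='CD' cursor=2

Answer: CD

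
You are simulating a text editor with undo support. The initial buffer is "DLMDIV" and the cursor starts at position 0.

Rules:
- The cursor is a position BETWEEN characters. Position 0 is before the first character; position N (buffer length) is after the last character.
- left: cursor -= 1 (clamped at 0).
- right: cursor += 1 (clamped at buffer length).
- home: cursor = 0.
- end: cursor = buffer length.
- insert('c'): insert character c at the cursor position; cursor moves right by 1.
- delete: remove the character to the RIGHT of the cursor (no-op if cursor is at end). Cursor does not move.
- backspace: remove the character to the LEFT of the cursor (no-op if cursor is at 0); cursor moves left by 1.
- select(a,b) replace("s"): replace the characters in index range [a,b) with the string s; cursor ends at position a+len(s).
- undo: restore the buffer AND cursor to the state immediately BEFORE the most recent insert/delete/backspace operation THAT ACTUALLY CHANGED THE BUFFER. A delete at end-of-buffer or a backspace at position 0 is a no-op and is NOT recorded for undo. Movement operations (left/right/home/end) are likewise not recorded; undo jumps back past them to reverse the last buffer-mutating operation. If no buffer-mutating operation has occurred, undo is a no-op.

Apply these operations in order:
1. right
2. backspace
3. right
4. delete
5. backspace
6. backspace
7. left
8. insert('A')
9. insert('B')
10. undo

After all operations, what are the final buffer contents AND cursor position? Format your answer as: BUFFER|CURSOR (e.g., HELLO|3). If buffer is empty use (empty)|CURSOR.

Answer: ADIV|1

Derivation:
After op 1 (right): buf='DLMDIV' cursor=1
After op 2 (backspace): buf='LMDIV' cursor=0
After op 3 (right): buf='LMDIV' cursor=1
After op 4 (delete): buf='LDIV' cursor=1
After op 5 (backspace): buf='DIV' cursor=0
After op 6 (backspace): buf='DIV' cursor=0
After op 7 (left): buf='DIV' cursor=0
After op 8 (insert('A')): buf='ADIV' cursor=1
After op 9 (insert('B')): buf='ABDIV' cursor=2
After op 10 (undo): buf='ADIV' cursor=1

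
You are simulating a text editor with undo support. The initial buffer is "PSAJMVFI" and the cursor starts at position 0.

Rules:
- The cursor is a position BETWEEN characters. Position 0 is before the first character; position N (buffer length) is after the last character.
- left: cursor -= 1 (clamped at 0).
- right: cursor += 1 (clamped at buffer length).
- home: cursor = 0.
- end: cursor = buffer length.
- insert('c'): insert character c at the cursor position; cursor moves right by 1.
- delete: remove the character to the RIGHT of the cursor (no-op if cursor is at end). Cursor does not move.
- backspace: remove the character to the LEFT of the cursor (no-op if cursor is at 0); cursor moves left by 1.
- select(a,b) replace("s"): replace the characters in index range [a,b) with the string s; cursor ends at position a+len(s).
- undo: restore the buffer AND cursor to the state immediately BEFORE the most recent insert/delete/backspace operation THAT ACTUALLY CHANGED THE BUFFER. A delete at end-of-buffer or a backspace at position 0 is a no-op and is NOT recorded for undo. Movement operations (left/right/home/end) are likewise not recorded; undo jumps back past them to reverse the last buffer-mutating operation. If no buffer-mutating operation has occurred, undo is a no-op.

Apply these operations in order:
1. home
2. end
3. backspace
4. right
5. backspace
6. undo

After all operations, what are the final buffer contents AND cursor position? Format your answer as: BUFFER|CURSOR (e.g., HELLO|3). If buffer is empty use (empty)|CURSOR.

Answer: PSAJMVF|7

Derivation:
After op 1 (home): buf='PSAJMVFI' cursor=0
After op 2 (end): buf='PSAJMVFI' cursor=8
After op 3 (backspace): buf='PSAJMVF' cursor=7
After op 4 (right): buf='PSAJMVF' cursor=7
After op 5 (backspace): buf='PSAJMV' cursor=6
After op 6 (undo): buf='PSAJMVF' cursor=7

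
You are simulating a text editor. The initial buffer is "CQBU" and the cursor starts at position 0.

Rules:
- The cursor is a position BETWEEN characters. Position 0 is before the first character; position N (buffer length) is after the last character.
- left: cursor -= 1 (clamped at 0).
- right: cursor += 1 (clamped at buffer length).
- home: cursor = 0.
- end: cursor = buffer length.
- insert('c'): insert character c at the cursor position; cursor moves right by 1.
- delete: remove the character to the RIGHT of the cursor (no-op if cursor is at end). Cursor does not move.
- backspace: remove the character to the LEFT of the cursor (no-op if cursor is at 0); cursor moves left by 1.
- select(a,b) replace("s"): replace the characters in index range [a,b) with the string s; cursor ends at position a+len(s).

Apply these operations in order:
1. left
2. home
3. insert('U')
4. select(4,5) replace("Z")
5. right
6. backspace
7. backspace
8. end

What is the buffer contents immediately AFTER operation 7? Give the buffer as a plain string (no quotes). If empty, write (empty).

Answer: UCQ

Derivation:
After op 1 (left): buf='CQBU' cursor=0
After op 2 (home): buf='CQBU' cursor=0
After op 3 (insert('U')): buf='UCQBU' cursor=1
After op 4 (select(4,5) replace("Z")): buf='UCQBZ' cursor=5
After op 5 (right): buf='UCQBZ' cursor=5
After op 6 (backspace): buf='UCQB' cursor=4
After op 7 (backspace): buf='UCQ' cursor=3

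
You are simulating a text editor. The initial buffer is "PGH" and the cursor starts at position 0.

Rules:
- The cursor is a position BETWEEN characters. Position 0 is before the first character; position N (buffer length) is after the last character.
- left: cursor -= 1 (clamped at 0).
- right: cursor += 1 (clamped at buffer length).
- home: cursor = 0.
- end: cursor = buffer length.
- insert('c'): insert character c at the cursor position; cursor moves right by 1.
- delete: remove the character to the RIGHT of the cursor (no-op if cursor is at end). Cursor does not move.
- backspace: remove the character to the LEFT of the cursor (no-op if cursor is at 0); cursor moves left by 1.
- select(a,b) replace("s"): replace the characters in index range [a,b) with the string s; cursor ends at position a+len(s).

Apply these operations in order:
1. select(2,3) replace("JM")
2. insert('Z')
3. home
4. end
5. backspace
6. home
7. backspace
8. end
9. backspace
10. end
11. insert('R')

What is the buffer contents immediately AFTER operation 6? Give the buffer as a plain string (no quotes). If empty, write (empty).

After op 1 (select(2,3) replace("JM")): buf='PGJM' cursor=4
After op 2 (insert('Z')): buf='PGJMZ' cursor=5
After op 3 (home): buf='PGJMZ' cursor=0
After op 4 (end): buf='PGJMZ' cursor=5
After op 5 (backspace): buf='PGJM' cursor=4
After op 6 (home): buf='PGJM' cursor=0

Answer: PGJM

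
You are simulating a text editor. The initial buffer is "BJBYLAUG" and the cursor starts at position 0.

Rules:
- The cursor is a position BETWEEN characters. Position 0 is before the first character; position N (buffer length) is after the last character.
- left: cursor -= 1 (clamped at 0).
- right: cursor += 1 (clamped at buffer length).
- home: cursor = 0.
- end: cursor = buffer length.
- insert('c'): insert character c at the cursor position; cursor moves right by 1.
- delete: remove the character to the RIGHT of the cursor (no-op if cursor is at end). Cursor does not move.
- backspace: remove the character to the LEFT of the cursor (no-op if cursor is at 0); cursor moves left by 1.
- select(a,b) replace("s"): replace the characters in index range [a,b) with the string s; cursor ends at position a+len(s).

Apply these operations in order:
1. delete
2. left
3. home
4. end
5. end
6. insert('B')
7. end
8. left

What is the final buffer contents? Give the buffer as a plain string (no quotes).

After op 1 (delete): buf='JBYLAUG' cursor=0
After op 2 (left): buf='JBYLAUG' cursor=0
After op 3 (home): buf='JBYLAUG' cursor=0
After op 4 (end): buf='JBYLAUG' cursor=7
After op 5 (end): buf='JBYLAUG' cursor=7
After op 6 (insert('B')): buf='JBYLAUGB' cursor=8
After op 7 (end): buf='JBYLAUGB' cursor=8
After op 8 (left): buf='JBYLAUGB' cursor=7

Answer: JBYLAUGB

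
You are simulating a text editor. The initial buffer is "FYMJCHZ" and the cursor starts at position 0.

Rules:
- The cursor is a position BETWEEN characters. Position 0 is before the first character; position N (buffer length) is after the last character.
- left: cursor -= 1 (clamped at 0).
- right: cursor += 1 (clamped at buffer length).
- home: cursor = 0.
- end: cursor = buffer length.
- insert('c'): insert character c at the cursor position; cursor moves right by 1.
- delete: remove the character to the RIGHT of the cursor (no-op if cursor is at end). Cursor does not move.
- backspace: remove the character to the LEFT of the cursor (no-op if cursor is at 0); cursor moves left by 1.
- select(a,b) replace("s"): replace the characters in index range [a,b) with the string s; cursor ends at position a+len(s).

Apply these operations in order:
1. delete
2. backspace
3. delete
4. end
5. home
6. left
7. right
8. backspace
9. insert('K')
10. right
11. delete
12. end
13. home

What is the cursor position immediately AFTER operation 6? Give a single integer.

After op 1 (delete): buf='YMJCHZ' cursor=0
After op 2 (backspace): buf='YMJCHZ' cursor=0
After op 3 (delete): buf='MJCHZ' cursor=0
After op 4 (end): buf='MJCHZ' cursor=5
After op 5 (home): buf='MJCHZ' cursor=0
After op 6 (left): buf='MJCHZ' cursor=0

Answer: 0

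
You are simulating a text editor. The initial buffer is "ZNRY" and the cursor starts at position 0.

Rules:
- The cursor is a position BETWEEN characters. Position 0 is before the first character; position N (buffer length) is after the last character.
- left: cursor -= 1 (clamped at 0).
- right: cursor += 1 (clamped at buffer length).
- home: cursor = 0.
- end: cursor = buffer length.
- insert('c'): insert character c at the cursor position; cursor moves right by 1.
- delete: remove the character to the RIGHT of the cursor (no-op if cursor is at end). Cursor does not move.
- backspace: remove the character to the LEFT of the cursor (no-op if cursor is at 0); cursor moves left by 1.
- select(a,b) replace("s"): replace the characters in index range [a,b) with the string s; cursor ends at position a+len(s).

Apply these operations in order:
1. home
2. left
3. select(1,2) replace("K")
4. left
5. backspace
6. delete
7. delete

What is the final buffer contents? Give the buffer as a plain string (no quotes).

Answer: Y

Derivation:
After op 1 (home): buf='ZNRY' cursor=0
After op 2 (left): buf='ZNRY' cursor=0
After op 3 (select(1,2) replace("K")): buf='ZKRY' cursor=2
After op 4 (left): buf='ZKRY' cursor=1
After op 5 (backspace): buf='KRY' cursor=0
After op 6 (delete): buf='RY' cursor=0
After op 7 (delete): buf='Y' cursor=0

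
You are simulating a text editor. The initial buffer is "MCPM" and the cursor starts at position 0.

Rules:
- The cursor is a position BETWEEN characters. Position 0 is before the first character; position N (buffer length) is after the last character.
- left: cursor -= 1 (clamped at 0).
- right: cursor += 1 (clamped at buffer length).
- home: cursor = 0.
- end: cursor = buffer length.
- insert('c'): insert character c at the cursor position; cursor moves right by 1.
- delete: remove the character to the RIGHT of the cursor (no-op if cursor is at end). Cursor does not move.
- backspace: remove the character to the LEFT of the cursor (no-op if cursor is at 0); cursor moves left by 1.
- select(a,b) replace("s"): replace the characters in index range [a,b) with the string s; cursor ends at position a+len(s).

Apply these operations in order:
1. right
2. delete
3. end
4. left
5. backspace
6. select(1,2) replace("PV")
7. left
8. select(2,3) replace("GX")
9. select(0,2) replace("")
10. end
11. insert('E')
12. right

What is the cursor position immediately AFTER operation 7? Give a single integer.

After op 1 (right): buf='MCPM' cursor=1
After op 2 (delete): buf='MPM' cursor=1
After op 3 (end): buf='MPM' cursor=3
After op 4 (left): buf='MPM' cursor=2
After op 5 (backspace): buf='MM' cursor=1
After op 6 (select(1,2) replace("PV")): buf='MPV' cursor=3
After op 7 (left): buf='MPV' cursor=2

Answer: 2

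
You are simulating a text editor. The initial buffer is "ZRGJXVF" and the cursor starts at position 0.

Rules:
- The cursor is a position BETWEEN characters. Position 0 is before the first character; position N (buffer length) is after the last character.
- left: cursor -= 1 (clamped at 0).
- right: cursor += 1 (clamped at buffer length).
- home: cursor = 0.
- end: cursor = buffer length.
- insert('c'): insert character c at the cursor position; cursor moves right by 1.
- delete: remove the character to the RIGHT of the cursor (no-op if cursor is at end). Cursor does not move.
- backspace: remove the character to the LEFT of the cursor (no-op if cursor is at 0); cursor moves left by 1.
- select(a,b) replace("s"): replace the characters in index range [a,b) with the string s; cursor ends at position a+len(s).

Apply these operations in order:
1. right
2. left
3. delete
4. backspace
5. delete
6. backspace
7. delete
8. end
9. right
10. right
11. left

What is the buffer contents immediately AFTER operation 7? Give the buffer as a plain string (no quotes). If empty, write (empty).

After op 1 (right): buf='ZRGJXVF' cursor=1
After op 2 (left): buf='ZRGJXVF' cursor=0
After op 3 (delete): buf='RGJXVF' cursor=0
After op 4 (backspace): buf='RGJXVF' cursor=0
After op 5 (delete): buf='GJXVF' cursor=0
After op 6 (backspace): buf='GJXVF' cursor=0
After op 7 (delete): buf='JXVF' cursor=0

Answer: JXVF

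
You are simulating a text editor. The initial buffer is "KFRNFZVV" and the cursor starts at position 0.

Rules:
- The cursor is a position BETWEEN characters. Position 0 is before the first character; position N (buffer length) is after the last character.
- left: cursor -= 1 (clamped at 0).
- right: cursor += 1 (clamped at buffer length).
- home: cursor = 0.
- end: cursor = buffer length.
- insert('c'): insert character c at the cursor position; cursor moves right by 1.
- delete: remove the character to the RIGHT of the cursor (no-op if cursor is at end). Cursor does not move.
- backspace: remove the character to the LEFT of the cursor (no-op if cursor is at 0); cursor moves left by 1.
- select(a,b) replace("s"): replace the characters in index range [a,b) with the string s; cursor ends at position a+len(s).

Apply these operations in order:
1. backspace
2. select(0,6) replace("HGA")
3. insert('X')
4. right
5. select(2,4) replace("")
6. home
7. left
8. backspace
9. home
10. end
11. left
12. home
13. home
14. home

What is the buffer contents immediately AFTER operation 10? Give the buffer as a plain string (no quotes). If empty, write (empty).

After op 1 (backspace): buf='KFRNFZVV' cursor=0
After op 2 (select(0,6) replace("HGA")): buf='HGAVV' cursor=3
After op 3 (insert('X')): buf='HGAXVV' cursor=4
After op 4 (right): buf='HGAXVV' cursor=5
After op 5 (select(2,4) replace("")): buf='HGVV' cursor=2
After op 6 (home): buf='HGVV' cursor=0
After op 7 (left): buf='HGVV' cursor=0
After op 8 (backspace): buf='HGVV' cursor=0
After op 9 (home): buf='HGVV' cursor=0
After op 10 (end): buf='HGVV' cursor=4

Answer: HGVV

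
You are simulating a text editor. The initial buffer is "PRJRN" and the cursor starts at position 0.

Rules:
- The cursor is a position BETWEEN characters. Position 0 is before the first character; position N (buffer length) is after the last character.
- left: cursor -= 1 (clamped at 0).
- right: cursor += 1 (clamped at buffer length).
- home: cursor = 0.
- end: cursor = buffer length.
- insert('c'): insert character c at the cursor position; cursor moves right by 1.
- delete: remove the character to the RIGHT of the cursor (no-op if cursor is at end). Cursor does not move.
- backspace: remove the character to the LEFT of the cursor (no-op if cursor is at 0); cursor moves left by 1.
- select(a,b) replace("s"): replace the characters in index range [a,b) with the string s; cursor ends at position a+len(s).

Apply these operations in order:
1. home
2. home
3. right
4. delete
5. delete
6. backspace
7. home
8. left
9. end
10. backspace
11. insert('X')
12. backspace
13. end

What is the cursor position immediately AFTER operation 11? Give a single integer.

After op 1 (home): buf='PRJRN' cursor=0
After op 2 (home): buf='PRJRN' cursor=0
After op 3 (right): buf='PRJRN' cursor=1
After op 4 (delete): buf='PJRN' cursor=1
After op 5 (delete): buf='PRN' cursor=1
After op 6 (backspace): buf='RN' cursor=0
After op 7 (home): buf='RN' cursor=0
After op 8 (left): buf='RN' cursor=0
After op 9 (end): buf='RN' cursor=2
After op 10 (backspace): buf='R' cursor=1
After op 11 (insert('X')): buf='RX' cursor=2

Answer: 2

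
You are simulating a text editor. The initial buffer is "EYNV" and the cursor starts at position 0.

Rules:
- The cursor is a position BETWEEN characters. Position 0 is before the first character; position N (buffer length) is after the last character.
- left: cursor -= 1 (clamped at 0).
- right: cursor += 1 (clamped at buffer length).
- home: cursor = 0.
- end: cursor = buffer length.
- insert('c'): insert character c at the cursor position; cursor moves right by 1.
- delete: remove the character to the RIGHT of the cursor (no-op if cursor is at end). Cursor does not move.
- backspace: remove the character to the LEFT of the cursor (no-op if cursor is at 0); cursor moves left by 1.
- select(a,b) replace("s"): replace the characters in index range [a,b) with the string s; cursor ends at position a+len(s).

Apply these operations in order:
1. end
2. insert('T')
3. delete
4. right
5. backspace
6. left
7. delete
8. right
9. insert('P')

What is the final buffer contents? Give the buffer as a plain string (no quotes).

Answer: EYNP

Derivation:
After op 1 (end): buf='EYNV' cursor=4
After op 2 (insert('T')): buf='EYNVT' cursor=5
After op 3 (delete): buf='EYNVT' cursor=5
After op 4 (right): buf='EYNVT' cursor=5
After op 5 (backspace): buf='EYNV' cursor=4
After op 6 (left): buf='EYNV' cursor=3
After op 7 (delete): buf='EYN' cursor=3
After op 8 (right): buf='EYN' cursor=3
After op 9 (insert('P')): buf='EYNP' cursor=4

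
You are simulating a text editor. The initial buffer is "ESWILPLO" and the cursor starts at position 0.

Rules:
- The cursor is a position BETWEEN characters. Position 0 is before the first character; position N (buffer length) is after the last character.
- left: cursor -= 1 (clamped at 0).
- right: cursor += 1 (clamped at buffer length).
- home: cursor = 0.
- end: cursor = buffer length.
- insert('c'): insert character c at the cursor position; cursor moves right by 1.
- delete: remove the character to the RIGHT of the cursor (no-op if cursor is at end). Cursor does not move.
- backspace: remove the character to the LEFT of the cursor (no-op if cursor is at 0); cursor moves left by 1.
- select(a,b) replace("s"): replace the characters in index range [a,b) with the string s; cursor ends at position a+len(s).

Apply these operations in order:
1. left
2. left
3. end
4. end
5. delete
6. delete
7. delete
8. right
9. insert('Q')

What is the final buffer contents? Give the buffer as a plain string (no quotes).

After op 1 (left): buf='ESWILPLO' cursor=0
After op 2 (left): buf='ESWILPLO' cursor=0
After op 3 (end): buf='ESWILPLO' cursor=8
After op 4 (end): buf='ESWILPLO' cursor=8
After op 5 (delete): buf='ESWILPLO' cursor=8
After op 6 (delete): buf='ESWILPLO' cursor=8
After op 7 (delete): buf='ESWILPLO' cursor=8
After op 8 (right): buf='ESWILPLO' cursor=8
After op 9 (insert('Q')): buf='ESWILPLOQ' cursor=9

Answer: ESWILPLOQ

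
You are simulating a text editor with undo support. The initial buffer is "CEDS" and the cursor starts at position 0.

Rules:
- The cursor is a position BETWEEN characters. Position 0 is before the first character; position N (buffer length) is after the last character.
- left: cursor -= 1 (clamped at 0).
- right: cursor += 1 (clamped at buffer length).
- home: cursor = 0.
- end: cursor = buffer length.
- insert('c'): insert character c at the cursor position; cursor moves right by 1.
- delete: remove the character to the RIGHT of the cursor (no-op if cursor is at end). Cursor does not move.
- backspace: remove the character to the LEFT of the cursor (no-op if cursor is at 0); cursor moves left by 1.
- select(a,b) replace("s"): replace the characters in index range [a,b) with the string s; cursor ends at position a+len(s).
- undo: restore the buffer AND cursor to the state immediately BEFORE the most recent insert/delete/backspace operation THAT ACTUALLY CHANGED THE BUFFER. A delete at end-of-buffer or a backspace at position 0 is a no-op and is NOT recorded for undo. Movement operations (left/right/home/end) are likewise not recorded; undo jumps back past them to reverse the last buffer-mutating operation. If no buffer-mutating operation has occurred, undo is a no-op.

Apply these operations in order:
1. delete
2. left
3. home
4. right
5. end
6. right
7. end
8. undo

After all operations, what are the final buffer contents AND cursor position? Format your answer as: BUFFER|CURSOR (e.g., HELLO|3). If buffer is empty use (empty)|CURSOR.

Answer: CEDS|0

Derivation:
After op 1 (delete): buf='EDS' cursor=0
After op 2 (left): buf='EDS' cursor=0
After op 3 (home): buf='EDS' cursor=0
After op 4 (right): buf='EDS' cursor=1
After op 5 (end): buf='EDS' cursor=3
After op 6 (right): buf='EDS' cursor=3
After op 7 (end): buf='EDS' cursor=3
After op 8 (undo): buf='CEDS' cursor=0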